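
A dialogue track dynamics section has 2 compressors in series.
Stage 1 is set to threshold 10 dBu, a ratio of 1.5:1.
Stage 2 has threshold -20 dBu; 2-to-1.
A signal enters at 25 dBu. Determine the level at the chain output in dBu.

Stage 1: 25 dBu is 15 dB over 10 dBu; at 1.5:1 that becomes 10 dB over, giving 20 dBu.
Stage 2: 20 dBu is 40 dB over -20 dBu; at 2:1 that becomes 20 dB over, giving 0 dBu.

0 dBu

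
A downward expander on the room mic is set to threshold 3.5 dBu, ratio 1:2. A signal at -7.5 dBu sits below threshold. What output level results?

-18.5 dBu

The input is 11 dB below the 3.5 dBu threshold.
A 1:2 expander multiplies undershoot by 2: 11 × 2 = 22 dB below threshold.
Output = 3.5 − 22 = -18.5 dBu.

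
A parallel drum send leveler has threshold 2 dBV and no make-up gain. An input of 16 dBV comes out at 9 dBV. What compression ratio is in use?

2:1

Input overshoot = 16 − 2 = 14 dB; output overshoot = 9 − 2 = 7 dB.
Ratio = 14 / 7 = 2.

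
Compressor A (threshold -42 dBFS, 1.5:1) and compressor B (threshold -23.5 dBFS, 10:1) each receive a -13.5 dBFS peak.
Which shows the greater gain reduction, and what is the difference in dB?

A, by 0.5 dB

A: GR = 28.5 − 28.5/1.5 = 9.5 dB.
B: GR = 10 − 10/10 = 9 dB.
A reduces 0.5 dB more.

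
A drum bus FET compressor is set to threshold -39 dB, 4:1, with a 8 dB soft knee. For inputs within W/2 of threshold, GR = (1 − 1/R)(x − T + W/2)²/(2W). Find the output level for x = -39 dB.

x − T + W/2 = -39 − (-39) + 4 = 4.
GR = (1 − 1/4) × 4² / 16 = 0.75 × 16 / 16 = 0.75 dB.
Output = -39 − 0.75 = -39.75 dB.

-39.75 dB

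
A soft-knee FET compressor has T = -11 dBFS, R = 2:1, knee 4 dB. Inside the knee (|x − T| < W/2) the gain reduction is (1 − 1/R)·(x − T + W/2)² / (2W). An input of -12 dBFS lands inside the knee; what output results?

x − T + W/2 = -12 − (-11) + 2 = 1.
GR = (1 − 1/2) × 1² / 8 = 0.5 × 1 / 8 = 0.0625 dB.
Output = -12 − 0.0625 = -12.0625 dBFS.

-12.0625 dBFS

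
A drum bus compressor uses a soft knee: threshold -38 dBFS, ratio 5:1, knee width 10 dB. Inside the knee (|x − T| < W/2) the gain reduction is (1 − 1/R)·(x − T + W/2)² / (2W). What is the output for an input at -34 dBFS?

-37.24 dBFS

x − T + W/2 = -34 − (-38) + 5 = 9.
GR = (1 − 1/5) × 9² / 20 = 0.8 × 81 / 20 = 3.24 dB.
Output = -34 − 3.24 = -37.24 dBFS.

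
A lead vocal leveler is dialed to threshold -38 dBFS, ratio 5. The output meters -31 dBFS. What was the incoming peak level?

-3 dBFS

That's 7 dB above the -38 dBFS threshold.
Undo the ratio: input overshoot = 7 × 5 = 35 dB, giving input = -3 dBFS.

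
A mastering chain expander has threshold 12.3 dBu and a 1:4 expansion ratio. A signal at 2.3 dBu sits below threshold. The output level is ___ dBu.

-27.7 dBu

Undershoot = 12.3 − 2.3 = 10 dB.
At 1:4, that expands to 40 dB under threshold.
Output = 12.3 − 40 = -27.7 dBu.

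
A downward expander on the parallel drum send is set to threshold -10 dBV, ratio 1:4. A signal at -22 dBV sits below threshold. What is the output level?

The input is 12 dB below the -10 dBV threshold.
A 1:4 expander multiplies undershoot by 4: 12 × 4 = 48 dB below threshold.
Output = -10 − 48 = -58 dBV.

-58 dBV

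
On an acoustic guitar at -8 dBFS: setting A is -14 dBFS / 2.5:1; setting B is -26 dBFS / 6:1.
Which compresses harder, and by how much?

B, by 11.4 dB

A: 6 dB over, compressed to 2.4 dB over, so 3.6 dB of GR.
B: 18 dB over, compressed to 3 dB over, so 15 dB of GR.
B reduces 11.4 dB more.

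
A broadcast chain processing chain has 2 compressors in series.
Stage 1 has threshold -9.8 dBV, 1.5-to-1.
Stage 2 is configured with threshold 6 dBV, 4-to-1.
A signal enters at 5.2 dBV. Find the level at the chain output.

Stage 1: overshoot 15 dB → 15/1.5 = 10 dB → 0.2 dBV.
Stage 2: 0.2 dBV is at or below the 6 dBV threshold — no compression; output 0.2 dBV.

0.2 dBV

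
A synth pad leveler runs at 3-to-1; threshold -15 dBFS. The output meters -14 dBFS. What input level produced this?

Post-compression overshoot = -14 − (-15) = 1 dB.
Before 3:1 compression the overshoot was 1 × 3 = 3 dB, so input = -15 + 3 = -12 dBFS.

-12 dBFS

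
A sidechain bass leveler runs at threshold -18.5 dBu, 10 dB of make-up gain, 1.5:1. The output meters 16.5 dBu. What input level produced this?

19 dBu

Stripping the +10 dB make-up gives 6.5 dBu at the gain stage.
That's 25 dB above the -18.5 dBu threshold.
Input overshoot = R × output overshoot = 37.5 dB → input = -18.5 + 37.5 = 19 dBu.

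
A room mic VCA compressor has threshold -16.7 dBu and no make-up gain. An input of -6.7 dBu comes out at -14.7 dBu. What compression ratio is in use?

Input overshoot = -6.7 − (-16.7) = 10 dB; output overshoot = -14.7 − (-16.7) = 2 dB.
Ratio = 10 / 2 = 5.

5:1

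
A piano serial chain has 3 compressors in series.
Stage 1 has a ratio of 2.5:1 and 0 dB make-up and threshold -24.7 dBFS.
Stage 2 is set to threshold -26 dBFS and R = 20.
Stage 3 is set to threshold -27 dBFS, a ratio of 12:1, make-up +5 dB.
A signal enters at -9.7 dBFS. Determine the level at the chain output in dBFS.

Stage 1: overshoot 15 dB → 15/2.5 = 6 dB → -18.7 dBFS.
Stage 2: 7.3 dB above -26 dBFS, reduced 20:1 to 0.365 dB above → -25.635 dBFS.
Stage 3: -25.635 dBFS is 1.365 dB over -27 dBFS; at 12:1 that becomes 0.11375 dB over, giving -26.88625 dBFS; +5 dB make-up → -21.88625 dBFS.

-21.88625 dBFS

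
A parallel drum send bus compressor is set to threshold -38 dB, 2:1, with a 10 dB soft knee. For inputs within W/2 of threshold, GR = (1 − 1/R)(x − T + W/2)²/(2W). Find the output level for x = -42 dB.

-42.025 dB

x − T + W/2 = -42 − (-38) + 5 = 1.
GR = (1 − 1/2) × 1² / 20 = 0.5 × 1 / 20 = 0.025 dB.
Output = -42 − 0.025 = -42.025 dB.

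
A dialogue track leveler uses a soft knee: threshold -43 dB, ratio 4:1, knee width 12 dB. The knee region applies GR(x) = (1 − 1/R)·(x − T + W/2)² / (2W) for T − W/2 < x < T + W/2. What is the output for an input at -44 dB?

-44.78125 dB

x − T + W/2 = -44 − (-43) + 6 = 5.
GR = (1 − 1/4) × 5² / 24 = 0.75 × 25 / 24 = 0.78125 dB.
Output = -44 − 0.78125 = -44.78125 dB.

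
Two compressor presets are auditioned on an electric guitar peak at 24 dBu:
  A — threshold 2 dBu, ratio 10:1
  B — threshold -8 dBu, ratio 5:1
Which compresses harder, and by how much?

A: GR = 22 − 22/10 = 19.8 dB.
B: GR = 32 − 32/5 = 25.6 dB.
B applies 5.8 dB more gain reduction.

B, by 5.8 dB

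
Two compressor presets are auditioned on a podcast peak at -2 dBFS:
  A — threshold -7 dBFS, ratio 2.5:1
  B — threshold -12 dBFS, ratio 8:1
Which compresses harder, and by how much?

B, by 5.75 dB

A: overshoot 5 dB → output overshoot 2 dB → GR 3 dB.
B: overshoot 10 dB → output overshoot 1.25 dB → GR 8.75 dB.
B reduces 5.75 dB more.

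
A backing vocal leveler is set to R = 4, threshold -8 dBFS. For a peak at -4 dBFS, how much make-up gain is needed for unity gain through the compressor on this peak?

3 dB

The peak compresses to -8 + 4/4 = -7 dBFS.
To reach -4 dBFS requires -4 − (-7) = 3 dB of make-up.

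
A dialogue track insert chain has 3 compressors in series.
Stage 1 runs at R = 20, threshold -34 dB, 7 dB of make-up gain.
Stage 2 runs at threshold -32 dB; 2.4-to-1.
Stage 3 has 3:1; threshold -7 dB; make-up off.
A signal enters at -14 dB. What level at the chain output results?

Stage 1: overshoot 20 dB → 20/20 = 1 dB → -33 dB; +7 dB make-up → -26 dB.
Stage 2: 6 dB above -32 dB, reduced 2.4:1 to 2.5 dB above → -29.5 dB.
Stage 3: -29.5 dB is at or below the -7 dB threshold — no compression; output -29.5 dB.

-29.5 dB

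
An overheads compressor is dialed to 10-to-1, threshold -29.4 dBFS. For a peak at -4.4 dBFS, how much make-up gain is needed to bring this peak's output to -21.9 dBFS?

5 dB

Without make-up, output = threshold + overshoot/10 = -29.4 + 2.5 = -26.9 dBFS.
Gap to target: 5 dB.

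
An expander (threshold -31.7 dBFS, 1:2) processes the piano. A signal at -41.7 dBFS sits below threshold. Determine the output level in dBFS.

-51.7 dBFS

Undershoot = (-31.7) − (-41.7) = 10 dB.
At 1:2, that expands to 20 dB under threshold.
Output = -31.7 − 20 = -51.7 dBFS.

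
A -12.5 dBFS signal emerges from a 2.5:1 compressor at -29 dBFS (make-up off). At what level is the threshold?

-40 dBFS

Let T be the threshold. Output overshoot = (input overshoot)/R, so -29 − T = (-12.5 − T)/2.5.
2.5·(-29 − T) = -12.5 − T → 1.5·T = -72.5 − (-12.5) = -60.
T = -60/1.5 = -40 dBFS.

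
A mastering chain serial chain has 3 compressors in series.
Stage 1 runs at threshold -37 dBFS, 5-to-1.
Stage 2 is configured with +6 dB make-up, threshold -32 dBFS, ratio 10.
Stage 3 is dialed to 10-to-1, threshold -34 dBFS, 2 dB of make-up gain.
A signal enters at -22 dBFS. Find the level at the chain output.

Stage 1: -22 dBFS is 15 dB over -37 dBFS; at 5:1 that becomes 3 dB over, giving -34 dBFS.
Stage 2: -34 dBFS is at or below the -32 dBFS threshold — no compression; make-up brings it to -28 dBFS.
Stage 3: overshoot 6 dB → 6/10 = 0.6 dB → -33.4 dBFS; +2 dB make-up → -31.4 dBFS.

-31.4 dBFS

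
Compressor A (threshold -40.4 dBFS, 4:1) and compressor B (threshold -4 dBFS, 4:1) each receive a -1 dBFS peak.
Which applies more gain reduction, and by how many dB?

A, by 27.3 dB

A: overshoot 39.4 dB → output overshoot 9.85 dB → GR 29.55 dB.
B: overshoot 3 dB → output overshoot 0.75 dB → GR 2.25 dB.
Difference: 27.3 dB in favour of A.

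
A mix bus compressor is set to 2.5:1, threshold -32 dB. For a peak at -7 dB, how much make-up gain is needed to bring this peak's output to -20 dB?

Overshoot 25 dB → 25/2.5 = 10 dB after compression, so the compressed level is -32 + 10 = -22 dB.
Make-up = target − compressed = -20 − (-22) = 2 dB.

2 dB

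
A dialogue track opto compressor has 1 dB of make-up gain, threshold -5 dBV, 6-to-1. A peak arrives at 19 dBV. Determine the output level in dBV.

0 dBV

19 dBV sits 24 dB over threshold.
The 24 dB excess becomes 4 dB after 6:1 reduction.
So the level is -5 + 4 = -1 dBV; make-up adds 1 dB, giving 0 dBV.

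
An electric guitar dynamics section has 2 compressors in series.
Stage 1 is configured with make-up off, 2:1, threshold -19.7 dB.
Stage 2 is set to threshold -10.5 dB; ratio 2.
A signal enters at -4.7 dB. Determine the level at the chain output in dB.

Stage 1: -4.7 dB is 15 dB over -19.7 dB; at 2:1 that becomes 7.5 dB over, giving -12.2 dB.
Stage 2: -12.2 dB is at or below the -10.5 dB threshold — no compression; output -12.2 dB.

-12.2 dB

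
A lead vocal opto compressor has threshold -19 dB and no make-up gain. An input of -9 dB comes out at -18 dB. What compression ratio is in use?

10:1

Input overshoot = -9 − (-19) = 10 dB; output overshoot = -18 − (-19) = 1 dB.
Ratio = 10 / 1 = 10.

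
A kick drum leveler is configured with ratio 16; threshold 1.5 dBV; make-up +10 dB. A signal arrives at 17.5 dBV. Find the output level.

12.5 dBV

The input is 16 dB above the 1.5 dBV threshold.
The 16 dB excess becomes 1 dB after 16:1 reduction.
So the level is 1.5 + 1 = 2.5 dBV; make-up adds 10 dB, giving 12.5 dBV.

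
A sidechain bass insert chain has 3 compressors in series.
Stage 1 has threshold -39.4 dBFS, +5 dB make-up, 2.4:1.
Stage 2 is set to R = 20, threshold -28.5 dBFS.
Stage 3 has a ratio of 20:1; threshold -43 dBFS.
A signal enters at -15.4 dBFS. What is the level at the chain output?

Stage 1: 24 dB above -39.4 dBFS, reduced 2.4:1 to 10 dB above → -29.4 dBFS; +5 dB make-up → -24.4 dBFS.
Stage 2: overshoot 4.1 dB → 4.1/20 = 0.205 dB → -28.295 dBFS.
Stage 3: overshoot 14.705 dB → 14.705/20 = 0.73525 dB → -42.26475 dBFS.

-42.26475 dBFS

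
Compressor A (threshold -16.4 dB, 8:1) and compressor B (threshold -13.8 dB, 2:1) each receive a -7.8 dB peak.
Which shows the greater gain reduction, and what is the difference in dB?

A, by 4.525 dB

A: 8.6 dB over, compressed to 1.075 dB over, so 7.525 dB of GR.
B: 6 dB over, compressed to 3 dB over, so 3 dB of GR.
Difference: 4.525 dB in favour of A.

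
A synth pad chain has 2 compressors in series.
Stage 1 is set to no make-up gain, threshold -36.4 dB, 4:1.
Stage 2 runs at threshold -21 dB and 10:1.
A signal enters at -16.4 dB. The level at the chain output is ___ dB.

Stage 1: -16.4 dB is 20 dB over -36.4 dB; at 4:1 that becomes 5 dB over, giving -31.4 dB.
Stage 2: -31.4 dB ≤ -21 dB, so stage 2 doesn't engage; output -31.4 dB.

-31.4 dB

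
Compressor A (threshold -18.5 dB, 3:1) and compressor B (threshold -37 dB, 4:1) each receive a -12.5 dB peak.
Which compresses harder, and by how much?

B, by 14.375 dB

A: 6 dB over, compressed to 2 dB over, so 4 dB of GR.
B: 24.5 dB over, compressed to 6.125 dB over, so 18.375 dB of GR.
B applies 14.375 dB more gain reduction.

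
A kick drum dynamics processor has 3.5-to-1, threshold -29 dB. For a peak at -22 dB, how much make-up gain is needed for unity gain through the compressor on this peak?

5 dB

Overshoot 7 dB → 7/3.5 = 2 dB after compression, so the compressed level is -29 + 2 = -27 dB.
Make-up = target − compressed = -22 − (-27) = 5 dB.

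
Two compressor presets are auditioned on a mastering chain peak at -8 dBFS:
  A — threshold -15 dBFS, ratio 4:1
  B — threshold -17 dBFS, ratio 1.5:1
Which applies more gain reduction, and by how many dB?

A, by 2.25 dB

A: overshoot 7 dB → output overshoot 1.75 dB → GR 5.25 dB.
B: overshoot 9 dB → output overshoot 6 dB → GR 3 dB.
A reduces 2.25 dB more.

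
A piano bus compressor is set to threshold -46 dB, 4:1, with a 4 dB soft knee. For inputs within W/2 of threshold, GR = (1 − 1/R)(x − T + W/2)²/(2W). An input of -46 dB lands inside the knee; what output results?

-46.375 dB

x − T + W/2 = -46 − (-46) + 2 = 2.
GR = (1 − 1/4) × 2² / 8 = 0.75 × 4 / 8 = 0.375 dB.
Output = -46 − 0.375 = -46.375 dB.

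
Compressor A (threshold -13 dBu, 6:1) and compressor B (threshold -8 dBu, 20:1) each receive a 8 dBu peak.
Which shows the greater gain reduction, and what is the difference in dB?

A: GR = 21 − 21/6 = 17.5 dB.
B: GR = 16 − 16/20 = 15.2 dB.
Difference: 2.3 dB in favour of A.

A, by 2.3 dB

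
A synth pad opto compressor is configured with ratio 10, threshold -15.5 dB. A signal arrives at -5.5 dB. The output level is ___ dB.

-14.5 dB

-5.5 dB sits 10 dB over threshold.
The 10 dB excess becomes 1 dB after 10:1 reduction.
Output = -15.5 + 1 = -14.5 dB.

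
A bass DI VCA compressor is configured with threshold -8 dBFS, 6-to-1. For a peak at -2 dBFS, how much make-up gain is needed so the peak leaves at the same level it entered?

5 dB

The peak compresses to -8 + 6/6 = -7 dBFS.
To reach -2 dBFS requires -2 − (-7) = 5 dB of make-up.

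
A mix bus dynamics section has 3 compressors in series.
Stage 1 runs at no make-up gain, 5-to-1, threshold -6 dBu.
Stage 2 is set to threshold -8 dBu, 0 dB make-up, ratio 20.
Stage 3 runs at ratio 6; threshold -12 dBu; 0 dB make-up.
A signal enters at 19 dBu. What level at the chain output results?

-11.275 dBu

Stage 1: 25 dB above -6 dBu, reduced 5:1 to 5 dB above → -1 dBu.
Stage 2: overshoot 7 dB → 7/20 = 0.35 dB → -7.65 dBu.
Stage 3: -7.65 dBu is 4.35 dB over -12 dBu; at 6:1 that becomes 0.725 dB over, giving -11.275 dBu.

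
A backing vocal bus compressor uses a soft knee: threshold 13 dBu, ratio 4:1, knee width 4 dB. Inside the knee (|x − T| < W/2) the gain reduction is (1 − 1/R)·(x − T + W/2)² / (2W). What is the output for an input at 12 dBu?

11.90625 dBu

x − T + W/2 = 12 − 13 + 2 = 1.
GR = (1 − 1/4) × 1² / 8 = 0.75 × 1 / 8 = 0.09375 dB.
Output = 12 − 0.09375 = 11.90625 dBu.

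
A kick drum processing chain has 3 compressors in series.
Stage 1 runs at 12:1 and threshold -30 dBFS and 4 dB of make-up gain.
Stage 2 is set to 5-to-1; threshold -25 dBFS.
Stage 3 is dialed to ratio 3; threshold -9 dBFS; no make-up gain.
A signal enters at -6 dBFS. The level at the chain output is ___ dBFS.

Stage 1: 24 dB above -30 dBFS, reduced 12:1 to 2 dB above → -28 dBFS; +4 dB make-up → -24 dBFS.
Stage 2: overshoot 1 dB → 1/5 = 0.2 dB → -24.8 dBFS.
Stage 3: -24.8 dBFS ≤ -9 dBFS, so stage 3 doesn't engage; output -24.8 dBFS.

-24.8 dBFS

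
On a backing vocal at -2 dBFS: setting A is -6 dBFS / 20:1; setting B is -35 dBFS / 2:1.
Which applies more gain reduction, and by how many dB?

B, by 12.7 dB

A: GR = 4 − 4/20 = 3.8 dB.
B: GR = 33 − 33/2 = 16.5 dB.
Difference: 12.7 dB in favour of B.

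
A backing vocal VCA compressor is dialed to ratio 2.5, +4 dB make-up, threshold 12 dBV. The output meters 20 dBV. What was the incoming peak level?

Before make-up, the level was 20 − 4 = 16 dBV.
The compressed level sits 16 − 12 = 4 dB over threshold.
Before 2.5:1 compression the overshoot was 4 × 2.5 = 10 dB, so input = 12 + 10 = 22 dBV.

22 dBV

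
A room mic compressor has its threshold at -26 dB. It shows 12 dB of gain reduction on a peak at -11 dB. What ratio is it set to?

5:1

Input overshoot = -11 − (-26) = 15 dB.
Output overshoot = 15 − 12 = 3 dB.
Ratio = input overshoot / output overshoot = 15 / 3 = 5.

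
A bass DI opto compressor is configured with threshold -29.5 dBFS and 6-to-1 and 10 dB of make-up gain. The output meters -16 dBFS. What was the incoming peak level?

-8.5 dBFS

Remove make-up: -16 − 10 = -26 dBFS.
The compressed level sits -26 − (-29.5) = 3.5 dB over threshold.
Undo the ratio: input overshoot = 3.5 × 6 = 21 dB, giving input = -8.5 dBFS.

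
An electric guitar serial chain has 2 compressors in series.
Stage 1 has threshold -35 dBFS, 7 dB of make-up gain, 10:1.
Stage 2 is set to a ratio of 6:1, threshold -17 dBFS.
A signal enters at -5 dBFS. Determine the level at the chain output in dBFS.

Stage 1: -5 dBFS is 30 dB over -35 dBFS; at 10:1 that becomes 3 dB over, giving -32 dBFS; +7 dB make-up → -25 dBFS.
Stage 2: below threshold (-25 ≤ -17); passes unchanged; output -25 dBFS.

-25 dBFS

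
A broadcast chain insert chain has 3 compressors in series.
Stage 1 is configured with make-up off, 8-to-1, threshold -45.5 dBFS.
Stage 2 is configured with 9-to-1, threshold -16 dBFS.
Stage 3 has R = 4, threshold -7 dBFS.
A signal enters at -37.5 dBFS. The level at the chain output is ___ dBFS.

Stage 1: -37.5 dBFS is 8 dB over -45.5 dBFS; at 8:1 that becomes 1 dB over, giving -44.5 dBFS.
Stage 2: below threshold (-44.5 ≤ -16); passes unchanged; output -44.5 dBFS.
Stage 3: below threshold (-44.5 ≤ -7); passes unchanged; output -44.5 dBFS.

-44.5 dBFS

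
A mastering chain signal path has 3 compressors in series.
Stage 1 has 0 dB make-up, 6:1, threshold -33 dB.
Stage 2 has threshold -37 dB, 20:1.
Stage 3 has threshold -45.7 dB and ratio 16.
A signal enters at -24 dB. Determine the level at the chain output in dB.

-45.139063 dB

Stage 1: overshoot 9 dB → 9/6 = 1.5 dB → -31.5 dB.
Stage 2: overshoot 5.5 dB → 5.5/20 = 0.275 dB → -36.725 dB.
Stage 3: 8.975 dB above -45.7 dB, reduced 16:1 to 0.560937 dB above → -45.139063 dB.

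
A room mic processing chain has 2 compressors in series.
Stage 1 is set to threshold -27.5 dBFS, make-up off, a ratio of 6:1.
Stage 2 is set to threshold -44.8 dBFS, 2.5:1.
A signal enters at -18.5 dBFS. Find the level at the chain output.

Stage 1: 9 dB above -27.5 dBFS, reduced 6:1 to 1.5 dB above → -26 dBFS.
Stage 2: -26 dBFS is 18.8 dB over -44.8 dBFS; at 2.5:1 that becomes 7.52 dB over, giving -37.28 dBFS.

-37.28 dBFS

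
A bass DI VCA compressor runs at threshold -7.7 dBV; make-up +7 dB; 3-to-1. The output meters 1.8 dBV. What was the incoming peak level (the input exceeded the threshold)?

-0.2 dBV

Before make-up, the level was 1.8 − 7 = -5.2 dBV.
Post-compression overshoot = -5.2 − (-7.7) = 2.5 dB.
Before 3:1 compression the overshoot was 2.5 × 3 = 7.5 dB, so input = -7.7 + 7.5 = -0.2 dBV.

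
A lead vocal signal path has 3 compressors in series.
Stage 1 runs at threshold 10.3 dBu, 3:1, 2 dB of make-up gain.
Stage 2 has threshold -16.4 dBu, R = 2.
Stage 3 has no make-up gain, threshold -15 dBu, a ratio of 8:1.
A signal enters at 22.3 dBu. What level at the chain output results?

-13.13125 dBu

Stage 1: 22.3 dBu is 12 dB over 10.3 dBu; at 3:1 that becomes 4 dB over, giving 14.3 dBu; +2 dB make-up → 16.3 dBu.
Stage 2: 32.7 dB above -16.4 dBu, reduced 2:1 to 16.35 dB above → -0.05 dBu.
Stage 3: -0.05 dBu is 14.95 dB over -15 dBu; at 8:1 that becomes 1.86875 dB over, giving -13.13125 dBu.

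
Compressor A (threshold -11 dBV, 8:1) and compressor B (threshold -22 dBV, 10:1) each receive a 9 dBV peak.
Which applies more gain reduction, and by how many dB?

A: 20 dB over, compressed to 2.5 dB over, so 17.5 dB of GR.
B: 31 dB over, compressed to 3.1 dB over, so 27.9 dB of GR.
B applies 10.4 dB more gain reduction.

B, by 10.4 dB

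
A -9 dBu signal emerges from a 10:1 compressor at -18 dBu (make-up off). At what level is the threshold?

Input is 10 dB above T (since output overshoot × R = input overshoot: (-18 − T)·10 = -9 − T gives T = -19 dBu).
Check: -19 + (-9 − (-19))/10 = -19 + 1 = -18 dBu. ✓

-19 dBu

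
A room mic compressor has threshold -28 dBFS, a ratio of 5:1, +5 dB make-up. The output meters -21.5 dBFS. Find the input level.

Before make-up, the level was -21.5 − 5 = -26.5 dBFS.
That's 1.5 dB above the -28 dBFS threshold.
Undo the ratio: input overshoot = 1.5 × 5 = 7.5 dB, giving input = -20.5 dBFS.

-20.5 dBFS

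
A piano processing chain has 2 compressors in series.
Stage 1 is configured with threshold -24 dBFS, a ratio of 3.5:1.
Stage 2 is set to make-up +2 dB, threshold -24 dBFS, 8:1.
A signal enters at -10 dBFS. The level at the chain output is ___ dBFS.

Stage 1: overshoot 14 dB → 14/3.5 = 4 dB → -20 dBFS.
Stage 2: -20 dBFS is 4 dB over -24 dBFS; at 8:1 that becomes 0.5 dB over, giving -23.5 dBFS; +2 dB make-up → -21.5 dBFS.

-21.5 dBFS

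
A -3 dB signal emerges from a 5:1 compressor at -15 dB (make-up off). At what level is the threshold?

-18 dB

Let T be the threshold. Output overshoot = (input overshoot)/R, so -15 − T = (-3 − T)/5.
5·(-15 − T) = -3 − T → 4·T = -75 − (-3) = -72.
T = -72/4 = -18 dB.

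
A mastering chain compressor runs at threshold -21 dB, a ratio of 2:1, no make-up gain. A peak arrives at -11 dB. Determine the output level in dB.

-16 dB

Overshoot: -11 − (-21) = 10 dB.
2:1 compression reduces that to 10/2 = 5 dB over.
Output = -21 + 5 = -16 dB.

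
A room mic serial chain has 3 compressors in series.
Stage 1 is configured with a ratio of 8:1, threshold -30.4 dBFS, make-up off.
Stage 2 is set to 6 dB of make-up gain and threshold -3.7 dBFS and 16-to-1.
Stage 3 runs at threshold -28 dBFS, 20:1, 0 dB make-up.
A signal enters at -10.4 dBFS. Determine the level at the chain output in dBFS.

Stage 1: -10.4 dBFS is 20 dB over -30.4 dBFS; at 8:1 that becomes 2.5 dB over, giving -27.9 dBFS.
Stage 2: -27.9 dBFS is at or below the -3.7 dBFS threshold — no compression; make-up brings it to -21.9 dBFS.
Stage 3: 6.1 dB above -28 dBFS, reduced 20:1 to 0.305 dB above → -27.695 dBFS.

-27.695 dBFS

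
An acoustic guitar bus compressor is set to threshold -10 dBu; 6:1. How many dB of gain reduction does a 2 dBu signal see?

10 dB

Overshoot = 2 − (-10) = 12 dB.
At 6:1, output sits 12/6 = 2 dB above threshold.
So the signal is attenuated by 12 − 2 = 10 dB.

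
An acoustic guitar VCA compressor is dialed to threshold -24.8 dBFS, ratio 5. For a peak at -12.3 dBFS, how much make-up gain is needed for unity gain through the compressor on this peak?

10 dB

The peak compresses to -24.8 + 12.5/5 = -22.3 dBFS.
To reach -12.3 dBFS requires -12.3 − (-22.3) = 10 dB of make-up.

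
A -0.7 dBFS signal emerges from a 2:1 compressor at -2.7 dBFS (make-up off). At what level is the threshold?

Gain reduction = -0.7 − (-2.7) = 2 dB; output overshoot = GR / (R − 1) = 2 / 1 = 2 dB.
Threshold = output − output overshoot = -2.7 − 2 = -4.7 dBFS.

-4.7 dBFS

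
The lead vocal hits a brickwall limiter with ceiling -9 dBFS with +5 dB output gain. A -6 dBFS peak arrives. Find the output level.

A brickwall limiter is an ∞:1 compressor: any input above the ceiling is clamped to -9 dBFS.
Output gain then adds 5 dB: -9 + 5 = -4 dBFS.

-4 dBFS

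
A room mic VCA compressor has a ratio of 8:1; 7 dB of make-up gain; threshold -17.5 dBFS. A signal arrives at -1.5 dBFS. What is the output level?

-8.5 dBFS

The input is 16 dB above the -17.5 dBFS threshold.
8:1 compression reduces that to 16/8 = 2 dB over.
Output = -17.5 + 2 = -15.5 dBFS; make-up adds 7 dB, giving -8.5 dBFS.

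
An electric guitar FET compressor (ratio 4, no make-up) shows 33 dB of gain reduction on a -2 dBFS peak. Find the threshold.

Let T be the threshold. Output overshoot = (input overshoot)/R, so -35 − T = (-2 − T)/4.
4·(-35 − T) = -2 − T → 3·T = -140 − (-2) = -138.
T = -138/3 = -46 dBFS.

-46 dBFS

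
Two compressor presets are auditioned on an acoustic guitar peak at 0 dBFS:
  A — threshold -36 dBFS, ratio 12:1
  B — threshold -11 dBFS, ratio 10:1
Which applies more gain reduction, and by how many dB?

A, by 23.1 dB

A: GR = 36 − 36/12 = 33 dB.
B: GR = 11 − 11/10 = 9.9 dB.
Difference: 23.1 dB in favour of A.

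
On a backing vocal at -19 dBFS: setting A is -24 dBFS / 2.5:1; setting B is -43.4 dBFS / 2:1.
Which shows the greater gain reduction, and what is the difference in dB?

B, by 9.2 dB

A: GR = 5 − 5/2.5 = 3 dB.
B: GR = 24.4 − 24.4/2 = 12.2 dB.
B reduces 9.2 dB more.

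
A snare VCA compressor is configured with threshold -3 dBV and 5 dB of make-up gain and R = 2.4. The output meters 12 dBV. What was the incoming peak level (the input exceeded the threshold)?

21 dBV

Stripping the +5 dB make-up gives 7 dBV at the gain stage.
Post-compression overshoot = 7 − (-3) = 10 dB.
Undo the ratio: input overshoot = 10 × 2.4 = 24 dB, giving input = 21 dBV.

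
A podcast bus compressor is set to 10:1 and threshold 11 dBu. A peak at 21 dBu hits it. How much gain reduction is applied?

21 dBu exceeds the threshold by 10 dB.
At 10:1, output sits 10/10 = 1 dB above threshold.
Gain reduction = 10 − 1 = 9 dB.

9 dB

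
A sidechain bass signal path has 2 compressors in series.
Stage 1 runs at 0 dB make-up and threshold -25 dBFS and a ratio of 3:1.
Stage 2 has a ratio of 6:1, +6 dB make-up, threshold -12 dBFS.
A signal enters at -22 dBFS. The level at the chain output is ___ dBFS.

-18 dBFS

Stage 1: -22 dBFS is 3 dB over -25 dBFS; at 3:1 that becomes 1 dB over, giving -24 dBFS.
Stage 2: below threshold (-24 ≤ -12); passes unchanged; make-up brings it to -18 dBFS.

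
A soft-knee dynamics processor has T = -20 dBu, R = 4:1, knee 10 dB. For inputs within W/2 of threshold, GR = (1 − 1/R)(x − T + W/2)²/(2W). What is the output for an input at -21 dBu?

x − T + W/2 = -21 − (-20) + 5 = 4.
GR = (1 − 1/4) × 4² / 20 = 0.75 × 16 / 20 = 0.6 dB.
Output = -21 − 0.6 = -21.6 dBu.

-21.6 dBu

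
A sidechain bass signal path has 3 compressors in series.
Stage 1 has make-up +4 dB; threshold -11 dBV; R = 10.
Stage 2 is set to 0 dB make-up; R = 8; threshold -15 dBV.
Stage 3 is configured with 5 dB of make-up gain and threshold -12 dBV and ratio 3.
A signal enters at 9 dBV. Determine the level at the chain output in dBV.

-8.75 dBV

Stage 1: 20 dB above -11 dBV, reduced 10:1 to 2 dB above → -9 dBV; +4 dB make-up → -5 dBV.
Stage 2: overshoot 10 dB → 10/8 = 1.25 dB → -13.75 dBV.
Stage 3: below threshold (-13.75 ≤ -12); passes unchanged; make-up brings it to -8.75 dBV.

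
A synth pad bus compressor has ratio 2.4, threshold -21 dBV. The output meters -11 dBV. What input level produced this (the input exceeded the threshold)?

3 dBV

Post-compression overshoot = -11 − (-21) = 10 dB.
Input overshoot = R × output overshoot = 24 dB → input = -21 + 24 = 3 dBV.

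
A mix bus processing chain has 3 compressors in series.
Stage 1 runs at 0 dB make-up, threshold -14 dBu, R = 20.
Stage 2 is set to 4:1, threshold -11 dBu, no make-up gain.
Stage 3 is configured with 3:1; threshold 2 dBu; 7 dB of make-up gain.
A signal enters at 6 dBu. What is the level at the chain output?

Stage 1: 20 dB above -14 dBu, reduced 20:1 to 1 dB above → -13 dBu.
Stage 2: -13 dBu ≤ -11 dBu, so stage 2 doesn't engage; output -13 dBu.
Stage 3: below threshold (-13 ≤ 2); passes unchanged; make-up brings it to -6 dBu.

-6 dBu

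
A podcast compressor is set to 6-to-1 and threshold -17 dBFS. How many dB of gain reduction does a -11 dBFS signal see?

-11 dBFS exceeds the threshold by 6 dB.
A 6:1 ratio leaves 1 dB of that excess.
GR = overshoot in − overshoot out = 6 − 1 = 5 dB.

5 dB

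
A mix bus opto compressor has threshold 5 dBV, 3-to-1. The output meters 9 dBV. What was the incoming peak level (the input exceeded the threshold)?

17 dBV

Post-compression overshoot = 9 − 5 = 4 dB.
Before 3:1 compression the overshoot was 4 × 3 = 12 dB, so input = 5 + 12 = 17 dBV.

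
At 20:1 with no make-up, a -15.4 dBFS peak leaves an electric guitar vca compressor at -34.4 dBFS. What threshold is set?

Input is 20 dB above T (since output overshoot × R = input overshoot: (-34.4 − T)·20 = -15.4 − T gives T = -35.4 dBFS).
Check: -35.4 + (-15.4 − (-35.4))/20 = -35.4 + 1 = -34.4 dBFS. ✓

-35.4 dBFS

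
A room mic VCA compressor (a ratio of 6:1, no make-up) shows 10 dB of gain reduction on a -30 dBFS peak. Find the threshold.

Gain reduction = -30 − (-40) = 10 dB; output overshoot = GR / (R − 1) = 10 / 5 = 2 dB.
Threshold = output − output overshoot = -40 − 2 = -42 dBFS.

-42 dBFS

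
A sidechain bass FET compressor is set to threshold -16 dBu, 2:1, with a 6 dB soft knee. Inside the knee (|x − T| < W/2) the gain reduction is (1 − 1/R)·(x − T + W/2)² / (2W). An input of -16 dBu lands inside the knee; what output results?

x − T + W/2 = -16 − (-16) + 3 = 3.
GR = (1 − 1/2) × 3² / 12 = 0.5 × 9 / 12 = 0.375 dB.
Output = -16 − 0.375 = -16.375 dBu.

-16.375 dBu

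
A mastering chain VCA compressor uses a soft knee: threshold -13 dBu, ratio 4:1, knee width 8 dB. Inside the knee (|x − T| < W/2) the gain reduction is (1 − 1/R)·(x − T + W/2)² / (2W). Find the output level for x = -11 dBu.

-12.6875 dBu

x − T + W/2 = -11 − (-13) + 4 = 6.
GR = (1 − 1/4) × 6² / 16 = 0.75 × 36 / 16 = 1.6875 dB.
Output = -11 − 1.6875 = -12.6875 dBu.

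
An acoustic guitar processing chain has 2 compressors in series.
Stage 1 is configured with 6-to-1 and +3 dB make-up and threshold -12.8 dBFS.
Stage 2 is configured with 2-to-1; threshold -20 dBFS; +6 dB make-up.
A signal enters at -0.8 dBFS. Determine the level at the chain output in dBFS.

Stage 1: overshoot 12 dB → 12/6 = 2 dB → -10.8 dBFS; +3 dB make-up → -7.8 dBFS.
Stage 2: -7.8 dBFS is 12.2 dB over -20 dBFS; at 2:1 that becomes 6.1 dB over, giving -13.9 dBFS; +6 dB make-up → -7.9 dBFS.

-7.9 dBFS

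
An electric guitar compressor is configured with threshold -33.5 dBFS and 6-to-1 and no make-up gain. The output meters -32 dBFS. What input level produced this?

-24.5 dBFS

Post-compression overshoot = -32 − (-33.5) = 1.5 dB.
Undo the ratio: input overshoot = 1.5 × 6 = 9 dB, giving input = -24.5 dBFS.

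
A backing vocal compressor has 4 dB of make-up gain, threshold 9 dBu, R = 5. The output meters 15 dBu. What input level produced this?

Stripping the +4 dB make-up gives 11 dBu at the gain stage.
Post-compression overshoot = 11 − 9 = 2 dB.
Before 5:1 compression the overshoot was 2 × 5 = 10 dB, so input = 9 + 10 = 19 dBu.

19 dBu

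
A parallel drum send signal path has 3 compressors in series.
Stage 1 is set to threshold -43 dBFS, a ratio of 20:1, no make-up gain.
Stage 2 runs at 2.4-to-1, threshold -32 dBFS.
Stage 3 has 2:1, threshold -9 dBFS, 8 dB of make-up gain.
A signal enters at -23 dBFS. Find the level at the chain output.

-34 dBFS

Stage 1: overshoot 20 dB → 20/20 = 1 dB → -42 dBFS.
Stage 2: -42 dBFS is at or below the -32 dBFS threshold — no compression; output -42 dBFS.
Stage 3: -42 dBFS ≤ -9 dBFS, so stage 3 doesn't engage; make-up brings it to -34 dBFS.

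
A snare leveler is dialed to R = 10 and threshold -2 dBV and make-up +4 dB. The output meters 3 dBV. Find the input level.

Before make-up, the level was 3 − 4 = -1 dBV.
Post-compression overshoot = -1 − (-2) = 1 dB.
Undo the ratio: input overshoot = 1 × 10 = 10 dB, giving input = 8 dBV.

8 dBV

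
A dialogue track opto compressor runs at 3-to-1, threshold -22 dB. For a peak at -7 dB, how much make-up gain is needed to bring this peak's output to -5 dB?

12 dB

Without make-up, output = threshold + overshoot/3 = -22 + 5 = -17 dB.
Gap to target: 12 dB.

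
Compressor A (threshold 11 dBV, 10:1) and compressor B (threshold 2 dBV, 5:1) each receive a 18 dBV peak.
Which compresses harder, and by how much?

A: overshoot 7 dB → output overshoot 0.7 dB → GR 6.3 dB.
B: overshoot 16 dB → output overshoot 3.2 dB → GR 12.8 dB.
B applies 6.5 dB more gain reduction.

B, by 6.5 dB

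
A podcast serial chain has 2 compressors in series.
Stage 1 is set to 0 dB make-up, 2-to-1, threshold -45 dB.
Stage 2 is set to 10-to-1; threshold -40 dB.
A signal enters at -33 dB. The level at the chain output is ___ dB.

Stage 1: 12 dB above -45 dB, reduced 2:1 to 6 dB above → -39 dB.
Stage 2: overshoot 1 dB → 1/10 = 0.1 dB → -39.9 dB.

-39.9 dB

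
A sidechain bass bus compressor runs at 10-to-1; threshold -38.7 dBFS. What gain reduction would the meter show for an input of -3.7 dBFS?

The signal is 35 dB above threshold.
After 10:1 compression the overshoot becomes 35/10 = 3.5 dB.
So the signal is attenuated by 35 − 3.5 = 31.5 dB.

31.5 dB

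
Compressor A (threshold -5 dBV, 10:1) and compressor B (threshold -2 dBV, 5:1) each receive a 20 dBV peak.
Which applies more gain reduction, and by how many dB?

A: 25 dB over, compressed to 2.5 dB over, so 22.5 dB of GR.
B: 22 dB over, compressed to 4.4 dB over, so 17.6 dB of GR.
A reduces 4.9 dB more.

A, by 4.9 dB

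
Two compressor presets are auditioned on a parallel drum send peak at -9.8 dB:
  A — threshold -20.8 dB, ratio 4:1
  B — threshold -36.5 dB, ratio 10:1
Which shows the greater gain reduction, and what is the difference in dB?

A: GR = 11 − 11/4 = 8.25 dB.
B: GR = 26.7 − 26.7/10 = 24.03 dB.
B reduces 15.78 dB more.

B, by 15.78 dB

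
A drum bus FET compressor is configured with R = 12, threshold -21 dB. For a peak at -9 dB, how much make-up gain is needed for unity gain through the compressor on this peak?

11 dB

Overshoot 12 dB → 12/12 = 1 dB after compression, so the compressed level is -21 + 1 = -20 dB.
Make-up = target − compressed = -9 − (-20) = 11 dB.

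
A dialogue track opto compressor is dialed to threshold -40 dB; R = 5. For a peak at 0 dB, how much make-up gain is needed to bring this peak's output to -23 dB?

Overshoot 40 dB → 40/5 = 8 dB after compression, so the compressed level is -40 + 8 = -32 dB.
Make-up = target − compressed = -23 − (-32) = 9 dB.

9 dB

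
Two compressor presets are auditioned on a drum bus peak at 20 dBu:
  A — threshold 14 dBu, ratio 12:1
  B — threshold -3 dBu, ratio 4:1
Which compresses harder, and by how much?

A: 6 dB over, compressed to 0.5 dB over, so 5.5 dB of GR.
B: 23 dB over, compressed to 5.75 dB over, so 17.25 dB of GR.
B applies 11.75 dB more gain reduction.

B, by 11.75 dB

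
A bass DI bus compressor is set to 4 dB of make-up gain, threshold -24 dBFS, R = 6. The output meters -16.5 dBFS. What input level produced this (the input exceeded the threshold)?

-3 dBFS

Stripping the +4 dB make-up gives -20.5 dBFS at the gain stage.
Post-compression overshoot = -20.5 − (-24) = 3.5 dB.
Before 6:1 compression the overshoot was 3.5 × 6 = 21 dB, so input = -24 + 21 = -3 dBFS.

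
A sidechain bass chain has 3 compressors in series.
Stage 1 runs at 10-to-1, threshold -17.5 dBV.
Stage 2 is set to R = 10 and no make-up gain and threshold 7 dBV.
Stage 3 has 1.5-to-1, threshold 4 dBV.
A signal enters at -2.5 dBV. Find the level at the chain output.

Stage 1: overshoot 15 dB → 15/10 = 1.5 dB → -16 dBV.
Stage 2: below threshold (-16 ≤ 7); passes unchanged; output -16 dBV.
Stage 3: below threshold (-16 ≤ 4); passes unchanged; output -16 dBV.

-16 dBV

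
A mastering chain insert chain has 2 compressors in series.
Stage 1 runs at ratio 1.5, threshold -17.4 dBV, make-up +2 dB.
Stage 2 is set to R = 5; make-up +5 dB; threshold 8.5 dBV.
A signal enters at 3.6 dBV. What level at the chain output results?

Stage 1: 21 dB above -17.4 dBV, reduced 1.5:1 to 14 dB above → -3.4 dBV; +2 dB make-up → -1.4 dBV.
Stage 2: -1.4 dBV is at or below the 8.5 dBV threshold — no compression; make-up brings it to 3.6 dBV.

3.6 dBV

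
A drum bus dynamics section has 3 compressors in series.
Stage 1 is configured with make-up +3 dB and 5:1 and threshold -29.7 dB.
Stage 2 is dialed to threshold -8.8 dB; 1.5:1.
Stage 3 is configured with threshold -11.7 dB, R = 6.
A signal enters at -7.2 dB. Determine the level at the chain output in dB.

-22.2 dB

Stage 1: 22.5 dB above -29.7 dB, reduced 5:1 to 4.5 dB above → -25.2 dB; +3 dB make-up → -22.2 dB.
Stage 2: -22.2 dB ≤ -8.8 dB, so stage 2 doesn't engage; output -22.2 dB.
Stage 3: -22.2 dB is at or below the -11.7 dB threshold — no compression; output -22.2 dB.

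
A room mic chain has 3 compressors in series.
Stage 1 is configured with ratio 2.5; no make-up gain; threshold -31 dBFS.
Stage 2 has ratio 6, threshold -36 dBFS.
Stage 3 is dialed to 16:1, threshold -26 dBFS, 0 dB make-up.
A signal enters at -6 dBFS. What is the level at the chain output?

Stage 1: 25 dB above -31 dBFS, reduced 2.5:1 to 10 dB above → -21 dBFS.
Stage 2: 15 dB above -36 dBFS, reduced 6:1 to 2.5 dB above → -33.5 dBFS.
Stage 3: -33.5 dBFS is at or below the -26 dBFS threshold — no compression; output -33.5 dBFS.

-33.5 dBFS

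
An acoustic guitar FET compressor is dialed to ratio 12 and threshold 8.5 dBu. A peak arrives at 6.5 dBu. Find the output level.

6.5 dBu

6.5 dBu is 2 dB below the 8.5 dBu threshold, so no gain reduction is applied.
Output = input = 6.5 dBu.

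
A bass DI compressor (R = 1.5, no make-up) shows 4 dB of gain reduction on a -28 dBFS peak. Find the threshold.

Input is 12 dB above T (since output overshoot × R = input overshoot: (-32 − T)·1.5 = -28 − T gives T = -40 dBFS).
Check: -40 + (-28 − (-40))/1.5 = -40 + 8 = -32 dBFS. ✓

-40 dBFS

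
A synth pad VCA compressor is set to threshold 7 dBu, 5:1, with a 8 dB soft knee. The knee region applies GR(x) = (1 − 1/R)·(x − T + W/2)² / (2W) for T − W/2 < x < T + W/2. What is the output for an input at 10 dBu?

7.55 dBu

x − T + W/2 = 10 − 7 + 4 = 7.
GR = (1 − 1/5) × 7² / 16 = 0.8 × 49 / 16 = 2.45 dB.
Output = 10 − 2.45 = 7.55 dBu.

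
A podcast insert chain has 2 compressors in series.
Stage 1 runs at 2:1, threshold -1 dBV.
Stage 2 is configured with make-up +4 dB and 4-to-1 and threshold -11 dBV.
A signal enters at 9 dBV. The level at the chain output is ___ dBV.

Stage 1: 9 dBV is 10 dB over -1 dBV; at 2:1 that becomes 5 dB over, giving 4 dBV.
Stage 2: overshoot 15 dB → 15/4 = 3.75 dB → -7.25 dBV; +4 dB make-up → -3.25 dBV.

-3.25 dBV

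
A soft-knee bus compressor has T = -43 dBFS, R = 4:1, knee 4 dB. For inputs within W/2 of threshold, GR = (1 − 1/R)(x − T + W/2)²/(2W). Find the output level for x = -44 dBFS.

-44.09375 dBFS

x − T + W/2 = -44 − (-43) + 2 = 1.
GR = (1 − 1/4) × 1² / 8 = 0.75 × 1 / 8 = 0.09375 dB.
Output = -44 − 0.09375 = -44.09375 dBFS.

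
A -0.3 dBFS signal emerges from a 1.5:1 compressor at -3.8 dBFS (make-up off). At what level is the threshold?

Input is 10.5 dB above T (since output overshoot × R = input overshoot: (-3.8 − T)·1.5 = -0.3 − T gives T = -10.8 dBFS).
Check: -10.8 + (-0.3 − (-10.8))/1.5 = -10.8 + 7 = -3.8 dBFS. ✓

-10.8 dBFS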